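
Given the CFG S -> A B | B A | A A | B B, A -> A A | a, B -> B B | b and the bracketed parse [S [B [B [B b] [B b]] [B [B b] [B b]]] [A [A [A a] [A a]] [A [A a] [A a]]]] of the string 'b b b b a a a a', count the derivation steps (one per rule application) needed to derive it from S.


Every bracketed nonterminal node [X ...] in the tree is produced by exactly one rule application.
Reading the tree off as a leftmost derivation:
  Step 1: S  =>  B A   (applied S -> B A)
  Step 2: B A  =>  B B A   (applied B -> B B)
  Step 3: B B A  =>  B B B A   (applied B -> B B)
  Step 4: B B B A  =>  b B B A   (applied B -> b)
  Step 5: b B B A  =>  b b B A   (applied B -> b)
  Step 6: b b B A  =>  b b B B A   (applied B -> B B)
  Step 7: b b B B A  =>  b b b B A   (applied B -> b)
  Step 8: b b b B A  =>  b b b b A   (applied B -> b)
  Step 9: b b b b A  =>  b b b b A A   (applied A -> A A)
  Step 10: b b b b A A  =>  b b b b A A A   (applied A -> A A)
  Step 11: b b b b A A A  =>  b b b b a A A   (applied A -> a)
  Step 12: b b b b a A A  =>  b b b b a a A   (applied A -> a)
  Step 13: b b b b a a A  =>  b b b b a a A A   (applied A -> A A)
  Step 14: b b b b a a A A  =>  b b b b a a a A   (applied A -> a)
  Step 15: b b b b a a a A  =>  b b b b a a a a   (applied A -> a)
Final yield: b b b b a a a a
Total rewrite steps: 15

15


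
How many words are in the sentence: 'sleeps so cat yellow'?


Counting words by splitting on spaces:
  Word 1: 'sleeps'
  Word 2: 'so'
  Word 3: 'cat'
  Word 4: 'yellow'
Total words: 4

4


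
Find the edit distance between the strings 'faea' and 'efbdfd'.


Building DP table for s1='faea' (len 4) and s2='efbdfd' (len 6):
       e  f  b  d  f  d
    0  1  2  3  4  5  6
  f 1  1  1  2  3  4  5
  a 2  2  2  2  3  4  5
  e 3  2  3  3  3  4  5
  a 4  3  3  4  4  4  5
Edit distance = dp[4][6] = 5

5


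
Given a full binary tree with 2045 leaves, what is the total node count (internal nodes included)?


Leaf nodes (terminals): 2045
Internal nodes = n - 1 = 2045 - 1 = 2044
Total = leaves + internal = 2045 + 2044 = 4089

4089


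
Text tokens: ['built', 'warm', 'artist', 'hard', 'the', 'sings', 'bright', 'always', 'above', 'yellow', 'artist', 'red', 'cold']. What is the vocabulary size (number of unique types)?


Listing all tokens and tracking unique types:
  Token 1: 'built' -> NEW (unique so far: 1)
  Token 2: 'warm' -> NEW (unique so far: 2)
  Token 3: 'artist' -> NEW (unique so far: 3)
  Token 4: 'hard' -> NEW (unique so far: 4)
  Token 5: 'the' -> NEW (unique so far: 5)
  Token 6: 'sings' -> NEW (unique so far: 6)
  Token 7: 'bright' -> NEW (unique so far: 7)
  Token 8: 'always' -> NEW (unique so far: 8)
  Token 9: 'above' -> NEW (unique so far: 9)
  Token 10: 'yellow' -> NEW (unique so far: 10)
  Token 11: 'artist' -> duplicate (unique so far: 10)
  Token 12: 'red' -> NEW (unique so far: 11)
  Token 13: 'cold' -> NEW (unique so far: 12)
Unique types: ('above', 'always', 'artist', 'bright', 'built', 'cold', 'hard', 'red', 'sings', 'the', 'warm', 'yellow')
Vocabulary size: 12

12


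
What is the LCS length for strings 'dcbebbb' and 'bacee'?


DP table for LCS of 'dcbebbb' and 'bacee':
       b  a  c  e  e
    0  0  0  0  0  0
  d 0  0  0  0  0  0
  c 0  0  0  1  1  1
  b 0  1  1  1  1  1
  e 0  1  1  1  2  2
  b 0  1  1  1  2  2
  b 0  1  1  1  2  2
  b 0  1  1  1  2  2
LCS: 'ce'
LCS length = 2

2


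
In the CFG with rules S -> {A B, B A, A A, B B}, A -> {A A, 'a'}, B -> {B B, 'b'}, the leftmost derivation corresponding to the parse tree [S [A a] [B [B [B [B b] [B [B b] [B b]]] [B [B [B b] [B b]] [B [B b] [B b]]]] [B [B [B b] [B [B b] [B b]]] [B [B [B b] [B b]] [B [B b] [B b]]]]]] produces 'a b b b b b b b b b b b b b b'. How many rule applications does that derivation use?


Every bracketed nonterminal node [X ...] in the tree is produced by exactly one rule application.
Reading the tree off as a leftmost derivation:
  Step 1: S  =>  A B   (applied S -> A B)
  Step 2: A B  =>  a B   (applied A -> a)
  Step 3: a B  =>  a B B   (applied B -> B B)
  Step 4: a B B  =>  a B B B   (applied B -> B B)
  Step 5: a B B B  =>  a B B B B   (applied B -> B B)
  Step 6: a B B B B  =>  a b B B B   (applied B -> b)
  Step 7: a b B B B  =>  a b B B B B   (applied B -> B B)
  Step 8: a b B B B B  =>  a b b B B B   (applied B -> b)
  Step 9: a b b B B B  =>  a b b b B B   (applied B -> b)
  Step 10: a b b b B B  =>  a b b b B B B   (applied B -> B B)
  Step 11: a b b b B B B  =>  a b b b B B B B   (applied B -> B B)
  Step 12: a b b b B B B B  =>  a b b b b B B B   (applied B -> b)
  Step 13: a b b b b B B B  =>  a b b b b b B B   (applied B -> b)
  Step 14: a b b b b b B B  =>  a b b b b b B B B   (applied B -> B B)
  Step 15: a b b b b b B B B  =>  a b b b b b b B B   (applied B -> b)
  Step 16: a b b b b b b B B  =>  a b b b b b b b B   (applied B -> b)
  Step 17: a b b b b b b b B  =>  a b b b b b b b B B   (applied B -> B B)
  Step 18: a b b b b b b b B B  =>  a b b b b b b b B B B   (applied B -> B B)
  Step 19: a b b b b b b b B B B  =>  a b b b b b b b b B B   (applied B -> b)
  Step 20: a b b b b b b b b B B  =>  a b b b b b b b b B B B   (applied B -> B B)
  Step 21: a b b b b b b b b B B B  =>  a b b b b b b b b b B B   (applied B -> b)
  Step 22: a b b b b b b b b b B B  =>  a b b b b b b b b b b B   (applied B -> b)
  Step 23: a b b b b b b b b b b B  =>  a b b b b b b b b b b B B   (applied B -> B B)
  Step 24: a b b b b b b b b b b B B  =>  a b b b b b b b b b b B B B   (applied B -> B B)
  Step 25: a b b b b b b b b b b B B B  =>  a b b b b b b b b b b b B B   (applied B -> b)
  Step 26: a b b b b b b b b b b b B B  =>  a b b b b b b b b b b b b B   (applied B -> b)
  Step 27: a b b b b b b b b b b b b B  =>  a b b b b b b b b b b b b B B   (applied B -> B B)
  Step 28: a b b b b b b b b b b b b B B  =>  a b b b b b b b b b b b b b B   (applied B -> b)
  Step 29: a b b b b b b b b b b b b b B  =>  a b b b b b b b b b b b b b b   (applied B -> b)
Final yield: a b b b b b b b b b b b b b b
Total rewrite steps: 29

29


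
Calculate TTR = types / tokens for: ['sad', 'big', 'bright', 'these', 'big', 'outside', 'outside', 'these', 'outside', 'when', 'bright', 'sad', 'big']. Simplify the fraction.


Tokens: 13
Unique types: ('big', 'bright', 'outside', 'sad', 'these', 'when') = 6
TTR = 6/13
Already in lowest terms.

6/13


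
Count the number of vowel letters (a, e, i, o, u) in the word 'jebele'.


Scanning each character of 'jebele':
  Position 1: 'j' -> consonant (running count: 0)
  Position 2: 'e' -> vowel (running count: 1)
  Position 3: 'b' -> consonant (running count: 1)
  Position 4: 'e' -> vowel (running count: 2)
  Position 5: 'l' -> consonant (running count: 2)
  Position 6: 'e' -> vowel (running count: 3)
Total vowels: 3

3


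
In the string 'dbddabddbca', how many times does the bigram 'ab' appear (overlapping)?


Scanning 'dbddabddbca' for bigram 'ab':
  Position 0: 'db' -> no
  Position 1: 'bd' -> no
  Position 2: 'dd' -> no
  Position 3: 'da' -> no
  Position 4: 'ab' -> MATCH
  Position 5: 'bd' -> no
  Position 6: 'dd' -> no
  Position 7: 'db' -> no
  Position 8: 'bc' -> no
  Position 9: 'ca' -> no
Total matches: 1

1


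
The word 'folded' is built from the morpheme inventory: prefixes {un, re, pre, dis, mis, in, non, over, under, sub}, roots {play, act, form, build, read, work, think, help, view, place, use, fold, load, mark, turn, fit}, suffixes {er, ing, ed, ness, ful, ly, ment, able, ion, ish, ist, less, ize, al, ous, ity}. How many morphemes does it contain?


Segmenting 'folded' against the inventory:
  'fold' -> root (morpheme 1)
  'ed' -> suffix (morpheme 2)
Total morphemes: 2

2


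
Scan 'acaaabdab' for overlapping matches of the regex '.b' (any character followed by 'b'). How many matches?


Pattern: .b means any character followed by 'b'.
Scanning 'acaaabdab' position-by-position:
  Pos 0: window 'ac' -> no
  Pos 1: window 'ca' -> no
  Pos 2: window 'aa' -> no
  Pos 3: window 'aa' -> no
  Pos 4: window 'ab' -> MATCH
  Pos 5: window 'bd' -> no
  Pos 6: window 'da' -> no
  Pos 7: window 'ab' -> MATCH
  Pos 8: window 'b' -> no
Total matches: 2

2


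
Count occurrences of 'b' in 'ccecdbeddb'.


Scanning 'ccecdbeddb' for 'b':
  Position 5: 'b' -> MATCH (count: 1)
  Position 9: 'b' -> MATCH (count: 2)
Total occurrences of 'b': 2

2


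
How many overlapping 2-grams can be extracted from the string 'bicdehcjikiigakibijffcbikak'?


String 'bicdehcjikiigakibijffcbikak' has length L = 27.
Number of overlapping n-grams = L - n + 1
Substituting: 27 - 2 + 1 = 26

26


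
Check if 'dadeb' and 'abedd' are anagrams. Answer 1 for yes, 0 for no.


Sort characters of 'dadeb': 'abdde'
Sort characters of 'abedd': 'abdde'
Sorted forms match -> they ARE anagrams
Result: 1

1


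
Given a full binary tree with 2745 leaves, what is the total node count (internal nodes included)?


Leaf nodes (terminals): 2745
Internal nodes = n - 1 = 2745 - 1 = 2744
Total = leaves + internal = 2745 + 2744 = 5489

5489


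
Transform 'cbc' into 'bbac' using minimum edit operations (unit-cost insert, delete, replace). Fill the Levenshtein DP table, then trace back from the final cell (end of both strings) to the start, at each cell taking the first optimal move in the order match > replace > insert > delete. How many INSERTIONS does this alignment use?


Edit distance = 2. Backtracking from cell (3, 4) with preference match > replace > insert > delete,
then listing the resulting alignment 'cbc' -> 'bbac' left to right:
  Step 1: replace c->b
  Step 2: keep 'b'
  Step 3: insert 'a' [insertion #1]
  Step 4: keep 'c'
Total insertions: 1

1


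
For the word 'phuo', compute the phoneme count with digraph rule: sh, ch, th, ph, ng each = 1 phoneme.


Parsing 'phuo' greedily, digraphs first:
  'ph' -> digraph (1 consonant phoneme) (phonemes so far: 1)
  'u' -> vowel phoneme (phonemes so far: 2)
  'o' -> vowel phoneme (phonemes so far: 3)
Total phonemes: 3

3


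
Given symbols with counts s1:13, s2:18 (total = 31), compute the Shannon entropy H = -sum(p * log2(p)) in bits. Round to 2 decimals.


Computing entropy H = -sum(p_i * log2(p_i)):
  s1: p = 13/31 = 0.4194, -p*log2(p) = 0.5258
  s2: p = 18/31 = 0.5806, -p*log2(p) = 0.4554
H = sum of terms = 0.9812
Rounded to 2 decimals: 0.98

0.98


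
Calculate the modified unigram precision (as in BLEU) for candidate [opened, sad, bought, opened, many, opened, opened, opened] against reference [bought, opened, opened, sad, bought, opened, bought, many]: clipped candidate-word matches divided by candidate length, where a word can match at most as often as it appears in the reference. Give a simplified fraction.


Reference word counts: {'bought': 3, 'many': 1, 'opened': 3, 'sad': 1}
Checking each candidate word (with clipping):
  'opened' -> in reference (ref count 3, used 1/3) -> match (matches: 1)
  'sad' -> in reference (ref count 1, used 1/1) -> match (matches: 2)
  'bought' -> in reference (ref count 3, used 1/3) -> match (matches: 3)
  'opened' -> in reference (ref count 3, used 2/3) -> match (matches: 4)
  'many' -> in reference (ref count 1, used 1/1) -> match (matches: 5)
  'opened' -> in reference (ref count 3, used 3/3) -> match (matches: 6)
  'opened' -> ref count 3 already used up (3/3) -> clipped, no match (matches: 6)
  'opened' -> ref count 3 already used up (3/3) -> clipped, no match (matches: 6)
Clipped matches: 6, Candidate length: 8
Precision = 6/8 = 3/4

3/4


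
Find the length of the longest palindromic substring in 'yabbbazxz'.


Scanning 'yabbbazxz' for palindromic substrings.
Substring at positions 1-5: 'abbba'.
Check: reverse('abbba') = 'abbba' -> palindrome confirmed.
Neighbouring characters ('y' / 'z') break symmetry, so it cannot extend further.
No longer palindromic substring exists; longest length = 5

5


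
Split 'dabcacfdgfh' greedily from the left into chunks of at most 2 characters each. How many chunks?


'dabcacfdgfh' has 11 characters.
Chunking with max size 2:
  Chunk 1: 'da' (positions 0-1)
  Chunk 2: 'bc' (positions 2-3)
  Chunk 3: 'ac' (positions 4-5)
  Chunk 4: 'fd' (positions 6-7)
  Chunk 5: 'gf' (positions 8-9)
  Chunk 6: 'h' (positions 10-10)
Total chunks: ceil(11 / 2) = 6

6


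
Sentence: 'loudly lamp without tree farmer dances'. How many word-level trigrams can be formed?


Word trigrams from [6] words:
  Trigram 1: (loudly lamp without)
  Trigram 2: (lamp without tree)
  Trigram 3: (without tree farmer)
  Trigram 4: (tree farmer dances)
Total word trigrams: 6 - 2 = 4

4


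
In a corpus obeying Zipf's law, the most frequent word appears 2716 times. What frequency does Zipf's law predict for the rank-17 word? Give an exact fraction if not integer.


Zipf's law: freq(rank) = f1 / rank
f1 = 2716, rank = 17
freq = 2716 / 17
GCD(2716, 17) = 1
Simplified: 2716/17

2716/17


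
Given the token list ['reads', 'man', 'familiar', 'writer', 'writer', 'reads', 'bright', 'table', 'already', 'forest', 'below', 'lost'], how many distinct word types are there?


Listing all tokens and tracking unique types:
  Token 1: 'reads' -> NEW (unique so far: 1)
  Token 2: 'man' -> NEW (unique so far: 2)
  Token 3: 'familiar' -> NEW (unique so far: 3)
  Token 4: 'writer' -> NEW (unique so far: 4)
  Token 5: 'writer' -> duplicate (unique so far: 4)
  Token 6: 'reads' -> duplicate (unique so far: 4)
  Token 7: 'bright' -> NEW (unique so far: 5)
  Token 8: 'table' -> NEW (unique so far: 6)
  Token 9: 'already' -> NEW (unique so far: 7)
  Token 10: 'forest' -> NEW (unique so far: 8)
  Token 11: 'below' -> NEW (unique so far: 9)
  Token 12: 'lost' -> NEW (unique so far: 10)
Unique types: ('already', 'below', 'bright', 'familiar', 'forest', 'lost', 'man', 'reads', 'table', 'writer')
Vocabulary size: 10

10


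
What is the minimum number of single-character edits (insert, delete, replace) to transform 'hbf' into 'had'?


Building DP table for s1='hbf' (len 3) and s2='had' (len 3):
       h  a  d
    0  1  2  3
  h 1  0  1  2
  b 2  1  1  2
  f 3  2  2  2
Edit distance = dp[3][3] = 2

2


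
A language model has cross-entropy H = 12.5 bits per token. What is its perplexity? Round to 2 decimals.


Perplexity formula: PP = 2^H
H = 12.5
PP = 2^12.5
Decompose: 2^12.5 = 2^12 * 2^0.5 = 2^12 * sqrt(2)
2^12 = 4096, sqrt(2) ~ 1.4142136
PP ~ 4096 * 1.4142136 = 5792.6189056
Rounded to 2 decimals: 5792.62

5792.62


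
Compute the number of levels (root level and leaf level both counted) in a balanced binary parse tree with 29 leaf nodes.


In a balanced binary tree with n leaves the deepest leaf is ceil(log2(n)) edges below the root,
so counting node levels inclusive of root and leaves gives ceil(log2(n)) + 1 levels.
log2(29) = 4.8580
ceil(4.8580) = 5
levels = 5 + 1 = 6

6


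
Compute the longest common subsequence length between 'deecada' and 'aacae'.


DP table for LCS of 'deecada' and 'aacae':
       a  a  c  a  e
    0  0  0  0  0  0
  d 0  0  0  0  0  0
  e 0  0  0  0  0  1
  e 0  0  0  0  0  1
  c 0  0  0  1  1  1
  a 0  1  1  1  2  2
  d 0  1  1  1  2  2
  a 0  1  2  2  2  2
LCS: 'ca'
LCS length = 2

2


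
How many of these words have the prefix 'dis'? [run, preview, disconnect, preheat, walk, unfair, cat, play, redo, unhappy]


Checking each word for prefix 'dis':
  'run' -> no (count: 0)
  'preview' -> no (count: 0)
  'disconnect' -> YES, starts with 'dis' (count: 1)
  'preheat' -> no (count: 1)
  'walk' -> no (count: 1)
  'unfair' -> no (count: 1)
  'cat' -> no (count: 1)
  'play' -> no (count: 1)
  'redo' -> no (count: 1)
  'unhappy' -> no (count: 1)
Total with prefix 'dis': 1

1


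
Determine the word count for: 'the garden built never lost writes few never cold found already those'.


Counting words by splitting on spaces:
  Word 1: 'the'
  Word 2: 'garden'
  Word 3: 'built'
  Word 4: 'never'
  Word 5: 'lost'
  Word 6: 'writes'
  Word 7: 'few'
  Word 8: 'never'
  Word 9: 'cold'
  Word 10: 'found'
  Word 11: 'already'
  Word 12: 'those'
Total words: 12

12


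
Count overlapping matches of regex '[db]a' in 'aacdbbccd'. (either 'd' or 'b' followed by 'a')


Pattern: [db]a means either 'd' or 'b' followed by 'a'.
Scanning 'aacdbbccd' position-by-position:
  Pos 0: window 'aa' -> no
  Pos 1: window 'ac' -> no
  Pos 2: window 'cd' -> no
  Pos 3: window 'db' -> no
  Pos 4: window 'bb' -> no
  Pos 5: window 'bc' -> no
  Pos 6: window 'cc' -> no
  Pos 7: window 'cd' -> no
  Pos 8: window 'd' -> no
Total matches: 0

0


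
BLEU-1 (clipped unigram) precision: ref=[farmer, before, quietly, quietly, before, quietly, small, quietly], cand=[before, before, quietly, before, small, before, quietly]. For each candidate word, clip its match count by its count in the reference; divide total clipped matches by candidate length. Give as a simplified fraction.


Reference word counts: {'before': 2, 'farmer': 1, 'quietly': 4, 'small': 1}
Checking each candidate word (with clipping):
  'before' -> in reference (ref count 2, used 1/2) -> match (matches: 1)
  'before' -> in reference (ref count 2, used 2/2) -> match (matches: 2)
  'quietly' -> in reference (ref count 4, used 1/4) -> match (matches: 3)
  'before' -> ref count 2 already used up (2/2) -> clipped, no match (matches: 3)
  'small' -> in reference (ref count 1, used 1/1) -> match (matches: 4)
  'before' -> ref count 2 already used up (2/2) -> clipped, no match (matches: 4)
  'quietly' -> in reference (ref count 4, used 2/4) -> match (matches: 5)
Clipped matches: 5, Candidate length: 7
Precision = 5/7

5/7


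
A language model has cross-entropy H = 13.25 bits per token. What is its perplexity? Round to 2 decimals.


Perplexity formula: PP = 2^H
H = 13.25
PP = 2^13.25
Decompose: 2^13.25 = 2^13 * 2^0.25
2^13 = 8192, 2^0.25 ~ 1.1892071
PP ~ 8192 * 1.1892071 = 9741.9845632
Rounded to 2 decimals: 9741.98

9741.98


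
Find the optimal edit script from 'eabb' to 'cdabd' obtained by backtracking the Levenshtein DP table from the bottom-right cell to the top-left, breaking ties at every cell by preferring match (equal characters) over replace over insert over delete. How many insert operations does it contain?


Edit distance = 3. Backtracking from cell (4, 5) with preference match > replace > insert > delete,
then listing the resulting alignment 'eabb' -> 'cdabd' left to right:
  Step 1: insert 'c' [insertion #1]
  Step 2: replace e->d
  Step 3: keep 'a'
  Step 4: keep 'b'
  Step 5: replace b->d
Total insertions: 1

1


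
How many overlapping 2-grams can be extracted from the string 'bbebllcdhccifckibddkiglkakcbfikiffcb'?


String 'bbebllcdhccifckibddkiglkakcbfikiffcb' has length L = 36.
Number of overlapping n-grams = L - n + 1
Substituting: 36 - 2 + 1 = 35

35


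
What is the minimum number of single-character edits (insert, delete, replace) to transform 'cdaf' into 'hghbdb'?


Building DP table for s1='cdaf' (len 4) and s2='hghbdb' (len 6):
       h  g  h  b  d  b
    0  1  2  3  4  5  6
  c 1  1  2  3  4  5  6
  d 2  2  2  3  4  4  5
  a 3  3  3  3  4  5  5
  f 4  4  4  4  4  5  6
Edit distance = dp[4][6] = 6

6


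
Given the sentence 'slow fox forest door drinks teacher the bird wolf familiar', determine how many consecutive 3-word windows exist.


Word trigrams from [10] words:
  Trigram 1: (slow fox forest)
  Trigram 2: (fox forest door)
  Trigram 3: (forest door drinks)
  Trigram 4: (door drinks teacher)
  Trigram 5: (drinks teacher the)
  Trigram 6: (teacher the bird)
  Trigram 7: (the bird wolf)
  Trigram 8: (bird wolf familiar)
Total word trigrams: 10 - 2 = 8

8


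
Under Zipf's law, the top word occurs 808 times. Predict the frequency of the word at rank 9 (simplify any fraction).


Zipf's law: freq(rank) = f1 / rank
f1 = 808, rank = 9
freq = 808 / 9
GCD(808, 9) = 1
Simplified: 808/9

808/9


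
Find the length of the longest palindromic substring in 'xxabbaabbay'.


Scanning 'xxabbaabbay' for palindromic substrings.
Substring at positions 2-9: 'abbaabba'.
Check: reverse('abbaabba') = 'abbaabba' -> palindrome confirmed.
Neighbouring characters ('x' / 'y') break symmetry, so it cannot extend further.
No longer palindromic substring exists; longest length = 8

8


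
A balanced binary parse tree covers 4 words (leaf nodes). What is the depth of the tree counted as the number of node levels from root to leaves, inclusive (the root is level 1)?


In a balanced binary tree with n leaves the deepest leaf is ceil(log2(n)) edges below the root,
so counting node levels inclusive of root and leaves gives ceil(log2(n)) + 1 levels.
log2(4) = 2.0000
ceil(2.0000) = 2
levels = 2 + 1 = 3

3


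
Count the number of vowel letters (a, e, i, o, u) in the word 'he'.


Scanning each character of 'he':
  Position 1: 'h' -> consonant (running count: 0)
  Position 2: 'e' -> vowel (running count: 1)
Total vowels: 1

1


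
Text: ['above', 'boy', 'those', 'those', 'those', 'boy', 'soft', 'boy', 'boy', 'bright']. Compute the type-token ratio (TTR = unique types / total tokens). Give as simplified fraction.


Tokens: 10
Unique types: ('above', 'boy', 'bright', 'soft', 'those') = 5
TTR = 5/10
Simplify: divide both by 5 -> 1/2
TTR = 1/2

1/2


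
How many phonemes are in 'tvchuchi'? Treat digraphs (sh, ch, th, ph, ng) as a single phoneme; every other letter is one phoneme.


Parsing 'tvchuchi' greedily, digraphs first:
  't' -> consonant phoneme (phonemes so far: 1)
  'v' -> consonant phoneme (phonemes so far: 2)
  'ch' -> digraph (1 consonant phoneme) (phonemes so far: 3)
  'u' -> vowel phoneme (phonemes so far: 4)
  'ch' -> digraph (1 consonant phoneme) (phonemes so far: 5)
  'i' -> vowel phoneme (phonemes so far: 6)
Total phonemes: 6

6


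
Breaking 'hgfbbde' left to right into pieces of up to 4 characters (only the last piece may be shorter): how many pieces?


'hgfbbde' has 7 characters.
Chunking with max size 4:
  Chunk 1: 'hgfb' (positions 0-3)
  Chunk 2: 'bde' (positions 4-6)
Total chunks: ceil(7 / 4) = 2

2


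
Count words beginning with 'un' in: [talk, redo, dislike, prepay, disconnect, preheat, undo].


Checking each word for prefix 'un':
  'talk' -> no (count: 0)
  'redo' -> no (count: 0)
  'dislike' -> no (count: 0)
  'prepay' -> no (count: 0)
  'disconnect' -> no (count: 0)
  'preheat' -> no (count: 0)
  'undo' -> YES, starts with 'un' (count: 1)
Total with prefix 'un': 1

1


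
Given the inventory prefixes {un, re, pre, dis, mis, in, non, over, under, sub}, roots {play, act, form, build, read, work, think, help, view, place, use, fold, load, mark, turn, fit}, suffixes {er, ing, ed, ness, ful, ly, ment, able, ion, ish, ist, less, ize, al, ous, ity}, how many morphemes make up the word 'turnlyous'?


Segmenting 'turnlyous' against the inventory:
  'turn' -> root (morpheme 1)
  'ly' -> suffix (morpheme 2)
  'ous' -> suffix (morpheme 3)
Total morphemes: 3

3


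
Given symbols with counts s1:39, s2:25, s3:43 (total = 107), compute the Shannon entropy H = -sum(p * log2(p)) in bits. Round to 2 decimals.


Computing entropy H = -sum(p_i * log2(p_i)):
  s1: p = 39/107 = 0.3645, -p*log2(p) = 0.5307
  s2: p = 25/107 = 0.2336, -p*log2(p) = 0.4901
  s3: p = 43/107 = 0.4019, -p*log2(p) = 0.5285
H = sum of terms = 1.5493
Rounded to 2 decimals: 1.55

1.55


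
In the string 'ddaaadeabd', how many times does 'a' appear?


Scanning 'ddaaadeabd' for 'a':
  Position 2: 'a' -> MATCH (count: 1)
  Position 3: 'a' -> MATCH (count: 2)
  Position 4: 'a' -> MATCH (count: 3)
  Position 7: 'a' -> MATCH (count: 4)
Total occurrences of 'a': 4

4


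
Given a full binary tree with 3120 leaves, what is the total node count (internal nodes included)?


Leaf nodes (terminals): 3120
Internal nodes = n - 1 = 3120 - 1 = 3119
Total = leaves + internal = 3120 + 3119 = 6239

6239


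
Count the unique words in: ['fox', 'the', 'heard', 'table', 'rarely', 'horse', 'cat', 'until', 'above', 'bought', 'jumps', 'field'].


Listing all tokens and tracking unique types:
  Token 1: 'fox' -> NEW (unique so far: 1)
  Token 2: 'the' -> NEW (unique so far: 2)
  Token 3: 'heard' -> NEW (unique so far: 3)
  Token 4: 'table' -> NEW (unique so far: 4)
  Token 5: 'rarely' -> NEW (unique so far: 5)
  Token 6: 'horse' -> NEW (unique so far: 6)
  Token 7: 'cat' -> NEW (unique so far: 7)
  Token 8: 'until' -> NEW (unique so far: 8)
  Token 9: 'above' -> NEW (unique so far: 9)
  Token 10: 'bought' -> NEW (unique so far: 10)
  Token 11: 'jumps' -> NEW (unique so far: 11)
  Token 12: 'field' -> NEW (unique so far: 12)
Unique types: ('above', 'bought', 'cat', 'field', 'fox', 'heard', 'horse', 'jumps', 'rarely', 'table', 'the', 'until')
Vocabulary size: 12

12


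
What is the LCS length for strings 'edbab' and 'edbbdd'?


DP table for LCS of 'edbab' and 'edbbdd':
       e  d  b  b  d  d
    0  0  0  0  0  0  0
  e 0  1  1  1  1  1  1
  d 0  1  2  2  2  2  2
  b 0  1  2  3  3  3  3
  a 0  1  2  3  3  3  3
  b 0  1  2  3  4  4  4
LCS: 'edbb'
LCS length = 4

4


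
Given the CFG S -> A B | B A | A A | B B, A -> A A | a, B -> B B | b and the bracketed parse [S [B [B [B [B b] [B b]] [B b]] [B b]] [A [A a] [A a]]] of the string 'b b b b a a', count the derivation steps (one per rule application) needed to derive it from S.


Every bracketed nonterminal node [X ...] in the tree is produced by exactly one rule application.
Reading the tree off as a leftmost derivation:
  Step 1: S  =>  B A   (applied S -> B A)
  Step 2: B A  =>  B B A   (applied B -> B B)
  Step 3: B B A  =>  B B B A   (applied B -> B B)
  Step 4: B B B A  =>  B B B B A   (applied B -> B B)
  Step 5: B B B B A  =>  b B B B A   (applied B -> b)
  Step 6: b B B B A  =>  b b B B A   (applied B -> b)
  Step 7: b b B B A  =>  b b b B A   (applied B -> b)
  Step 8: b b b B A  =>  b b b b A   (applied B -> b)
  Step 9: b b b b A  =>  b b b b A A   (applied A -> A A)
  Step 10: b b b b A A  =>  b b b b a A   (applied A -> a)
  Step 11: b b b b a A  =>  b b b b a a   (applied A -> a)
Final yield: b b b b a a
Total rewrite steps: 11

11


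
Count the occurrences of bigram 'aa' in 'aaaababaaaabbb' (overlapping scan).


Scanning 'aaaababaaaabbb' for bigram 'aa':
  Position 0: 'aa' -> MATCH
  Position 1: 'aa' -> MATCH
  Position 2: 'aa' -> MATCH
  Position 3: 'ab' -> no
  Position 4: 'ba' -> no
  Position 5: 'ab' -> no
  Position 6: 'ba' -> no
  Position 7: 'aa' -> MATCH
  Position 8: 'aa' -> MATCH
  Position 9: 'aa' -> MATCH
  Position 10: 'ab' -> no
  Position 11: 'bb' -> no
  Position 12: 'bb' -> no
Total matches: 6

6


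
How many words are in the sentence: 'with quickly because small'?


Counting words by splitting on spaces:
  Word 1: 'with'
  Word 2: 'quickly'
  Word 3: 'because'
  Word 4: 'small'
Total words: 4

4


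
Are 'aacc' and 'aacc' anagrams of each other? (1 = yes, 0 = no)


Sort characters of 'aacc': 'aacc'
Sort characters of 'aacc': 'aacc'
Sorted forms match -> they ARE anagrams
Result: 1

1


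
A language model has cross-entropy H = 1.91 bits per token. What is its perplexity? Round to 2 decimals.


Perplexity formula: PP = 2^H
H = 1.91
PP = 2^1.91
Decompose: 2^1.91 = 2^1 * 2^0.91
2^1 = 2, 2^0.91 ~ 1.8790455
PP ~ 2 * 1.8790455 = 3.7580910
Rounded to 2 decimals: 3.76

3.76


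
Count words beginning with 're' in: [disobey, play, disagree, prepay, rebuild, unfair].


Checking each word for prefix 're':
  'disobey' -> no (count: 0)
  'play' -> no (count: 0)
  'disagree' -> no (count: 0)
  'prepay' -> no (count: 0)
  'rebuild' -> YES, starts with 're' (count: 1)
  'unfair' -> no (count: 1)
Total with prefix 're': 1

1


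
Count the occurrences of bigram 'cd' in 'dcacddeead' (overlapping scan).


Scanning 'dcacddeead' for bigram 'cd':
  Position 0: 'dc' -> no
  Position 1: 'ca' -> no
  Position 2: 'ac' -> no
  Position 3: 'cd' -> MATCH
  Position 4: 'dd' -> no
  Position 5: 'de' -> no
  Position 6: 'ee' -> no
  Position 7: 'ea' -> no
  Position 8: 'ad' -> no
Total matches: 1

1


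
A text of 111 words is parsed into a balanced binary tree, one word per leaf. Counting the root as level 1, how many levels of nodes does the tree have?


In a balanced binary tree with n leaves the deepest leaf is ceil(log2(n)) edges below the root,
so counting node levels inclusive of root and leaves gives ceil(log2(n)) + 1 levels.
log2(111) = 6.7944
ceil(6.7944) = 7
levels = 7 + 1 = 8

8


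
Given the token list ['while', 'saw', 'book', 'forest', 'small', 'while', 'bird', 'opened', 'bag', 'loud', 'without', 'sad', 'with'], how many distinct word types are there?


Listing all tokens and tracking unique types:
  Token 1: 'while' -> NEW (unique so far: 1)
  Token 2: 'saw' -> NEW (unique so far: 2)
  Token 3: 'book' -> NEW (unique so far: 3)
  Token 4: 'forest' -> NEW (unique so far: 4)
  Token 5: 'small' -> NEW (unique so far: 5)
  Token 6: 'while' -> duplicate (unique so far: 5)
  Token 7: 'bird' -> NEW (unique so far: 6)
  Token 8: 'opened' -> NEW (unique so far: 7)
  Token 9: 'bag' -> NEW (unique so far: 8)
  Token 10: 'loud' -> NEW (unique so far: 9)
  Token 11: 'without' -> NEW (unique so far: 10)
  Token 12: 'sad' -> NEW (unique so far: 11)
  Token 13: 'with' -> NEW (unique so far: 12)
Unique types: ('bag', 'bird', 'book', 'forest', 'loud', 'opened', 'sad', 'saw', 'small', 'while', 'with', 'without')
Vocabulary size: 12

12


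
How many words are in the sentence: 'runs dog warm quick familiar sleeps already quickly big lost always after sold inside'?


Counting words by splitting on spaces:
  Word 1: 'runs'
  Word 2: 'dog'
  Word 3: 'warm'
  Word 4: 'quick'
  Word 5: 'familiar'
  Word 6: 'sleeps'
  Word 7: 'already'
  Word 8: 'quickly'
  Word 9: 'big'
  Word 10: 'lost'
  Word 11: 'always'
  Word 12: 'after'
  Word 13: 'sold'
  Word 14: 'inside'
Total words: 14

14


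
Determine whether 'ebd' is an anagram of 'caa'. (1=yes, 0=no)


Sort characters of 'ebd': 'bde'
Sort characters of 'caa': 'aac'
Sorted forms differ -> they are NOT anagrams
Result: 0

0


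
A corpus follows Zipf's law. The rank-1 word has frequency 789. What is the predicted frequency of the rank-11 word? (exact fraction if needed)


Zipf's law: freq(rank) = f1 / rank
f1 = 789, rank = 11
freq = 789 / 11
GCD(789, 11) = 1
Simplified: 789/11

789/11


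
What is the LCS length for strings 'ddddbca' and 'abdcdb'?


DP table for LCS of 'ddddbca' and 'abdcdb':
       a  b  d  c  d  b
    0  0  0  0  0  0  0
  d 0  0  0  1  1  1  1
  d 0  0  0  1  1  2  2
  d 0  0  0  1  1  2  2
  d 0  0  0  1  1  2  2
  b 0  0  1  1  1  2  3
  c 0  0  1  1  2  2  3
  a 0  1  1  1  2  2  3
LCS: 'ddb'
LCS length = 3

3


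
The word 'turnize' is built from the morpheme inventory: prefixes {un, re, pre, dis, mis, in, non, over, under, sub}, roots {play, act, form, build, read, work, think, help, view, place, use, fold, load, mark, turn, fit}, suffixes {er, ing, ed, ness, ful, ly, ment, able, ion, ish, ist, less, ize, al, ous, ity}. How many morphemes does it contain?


Segmenting 'turnize' against the inventory:
  'turn' -> root (morpheme 1)
  'ize' -> suffix (morpheme 2)
Total morphemes: 2

2


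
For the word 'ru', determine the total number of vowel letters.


Scanning each character of 'ru':
  Position 1: 'r' -> consonant (running count: 0)
  Position 2: 'u' -> vowel (running count: 1)
Total vowels: 1

1


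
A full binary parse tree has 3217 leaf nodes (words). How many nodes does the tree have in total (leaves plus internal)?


Leaf nodes (terminals): 3217
Internal nodes = n - 1 = 3217 - 1 = 3216
Total = leaves + internal = 3217 + 3216 = 6433

6433


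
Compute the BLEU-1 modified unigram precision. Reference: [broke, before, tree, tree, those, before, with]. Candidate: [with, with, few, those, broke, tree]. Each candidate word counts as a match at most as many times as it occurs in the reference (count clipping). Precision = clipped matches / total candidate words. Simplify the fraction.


Reference word counts: {'before': 2, 'broke': 1, 'those': 1, 'tree': 2, 'with': 1}
Checking each candidate word (with clipping):
  'with' -> in reference (ref count 1, used 1/1) -> match (matches: 1)
  'with' -> ref count 1 already used up (1/1) -> clipped, no match (matches: 1)
  'few' -> not in reference -> no match (matches: 1)
  'those' -> in reference (ref count 1, used 1/1) -> match (matches: 2)
  'broke' -> in reference (ref count 1, used 1/1) -> match (matches: 3)
  'tree' -> in reference (ref count 2, used 1/2) -> match (matches: 4)
Clipped matches: 4, Candidate length: 6
Precision = 4/6 = 2/3

2/3


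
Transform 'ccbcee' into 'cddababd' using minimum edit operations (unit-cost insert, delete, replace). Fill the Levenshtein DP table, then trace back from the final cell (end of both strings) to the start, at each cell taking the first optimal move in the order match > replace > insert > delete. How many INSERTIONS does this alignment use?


Edit distance = 6. Backtracking from cell (6, 8) with preference match > replace > insert > delete,
then listing the resulting alignment 'ccbcee' -> 'cddababd' left to right:
  Step 1: keep 'c'
  Step 2: insert 'd' [insertion #1]
  Step 3: insert 'd' [insertion #2]
  Step 4: replace c->a
  Step 5: keep 'b'
  Step 6: replace c->a
  Step 7: replace e->b
  Step 8: replace e->d
Total insertions: 2

2


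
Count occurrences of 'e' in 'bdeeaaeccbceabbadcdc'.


Scanning 'bdeeaaeccbceabbadcdc' for 'e':
  Position 2: 'e' -> MATCH (count: 1)
  Position 3: 'e' -> MATCH (count: 2)
  Position 6: 'e' -> MATCH (count: 3)
  Position 11: 'e' -> MATCH (count: 4)
Total occurrences of 'e': 4

4


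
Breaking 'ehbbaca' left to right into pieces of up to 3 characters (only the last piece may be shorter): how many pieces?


'ehbbaca' has 7 characters.
Chunking with max size 3:
  Chunk 1: 'ehb' (positions 0-2)
  Chunk 2: 'bac' (positions 3-5)
  Chunk 3: 'a' (positions 6-6)
Total chunks: ceil(7 / 3) = 3

3


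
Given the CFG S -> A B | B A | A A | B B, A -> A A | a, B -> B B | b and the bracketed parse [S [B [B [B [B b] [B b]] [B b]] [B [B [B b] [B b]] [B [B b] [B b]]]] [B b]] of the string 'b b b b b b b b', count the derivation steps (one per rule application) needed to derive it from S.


Every bracketed nonterminal node [X ...] in the tree is produced by exactly one rule application.
Reading the tree off as a leftmost derivation:
  Step 1: S  =>  B B   (applied S -> B B)
  Step 2: B B  =>  B B B   (applied B -> B B)
  Step 3: B B B  =>  B B B B   (applied B -> B B)
  Step 4: B B B B  =>  B B B B B   (applied B -> B B)
  Step 5: B B B B B  =>  b B B B B   (applied B -> b)
  Step 6: b B B B B  =>  b b B B B   (applied B -> b)
  Step 7: b b B B B  =>  b b b B B   (applied B -> b)
  Step 8: b b b B B  =>  b b b B B B   (applied B -> B B)
  Step 9: b b b B B B  =>  b b b B B B B   (applied B -> B B)
  Step 10: b b b B B B B  =>  b b b b B B B   (applied B -> b)
  Step 11: b b b b B B B  =>  b b b b b B B   (applied B -> b)
  Step 12: b b b b b B B  =>  b b b b b B B B   (applied B -> B B)
  Step 13: b b b b b B B B  =>  b b b b b b B B   (applied B -> b)
  Step 14: b b b b b b B B  =>  b b b b b b b B   (applied B -> b)
  Step 15: b b b b b b b B  =>  b b b b b b b b   (applied B -> b)
Final yield: b b b b b b b b
Total rewrite steps: 15

15


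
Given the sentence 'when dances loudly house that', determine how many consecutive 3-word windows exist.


Word trigrams from [5] words:
  Trigram 1: (when dances loudly)
  Trigram 2: (dances loudly house)
  Trigram 3: (loudly house that)
Total word trigrams: 5 - 2 = 3

3


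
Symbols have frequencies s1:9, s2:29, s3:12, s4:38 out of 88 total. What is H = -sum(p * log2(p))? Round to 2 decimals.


Computing entropy H = -sum(p_i * log2(p_i)):
  s1: p = 9/88 = 0.1023, -p*log2(p) = 0.3364
  s2: p = 29/88 = 0.3295, -p*log2(p) = 0.5278
  s3: p = 12/88 = 0.1364, -p*log2(p) = 0.3920
  s4: p = 38/88 = 0.4318, -p*log2(p) = 0.5231
H = sum of terms = 1.7793
Rounded to 2 decimals: 1.78

1.78


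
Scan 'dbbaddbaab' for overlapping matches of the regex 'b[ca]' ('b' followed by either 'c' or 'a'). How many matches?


Pattern: b[ca] means 'b' followed by either 'c' or 'a'.
Scanning 'dbbaddbaab' position-by-position:
  Pos 0: window 'db' -> no
  Pos 1: window 'bb' -> no
  Pos 2: window 'ba' -> MATCH
  Pos 3: window 'ad' -> no
  Pos 4: window 'dd' -> no
  Pos 5: window 'db' -> no
  Pos 6: window 'ba' -> MATCH
  Pos 7: window 'aa' -> no
  Pos 8: window 'ab' -> no
  Pos 9: window 'b' -> no
Total matches: 2

2


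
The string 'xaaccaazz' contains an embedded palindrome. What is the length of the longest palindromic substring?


Scanning 'xaaccaazz' for palindromic substrings.
Substring at positions 1-6: 'aaccaa'.
Check: reverse('aaccaa') = 'aaccaa' -> palindrome confirmed.
Neighbouring characters ('x' / 'z') break symmetry, so it cannot extend further.
No longer palindromic substring exists; longest length = 6

6


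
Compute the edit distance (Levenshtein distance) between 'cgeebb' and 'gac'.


Building DP table for s1='cgeebb' (len 6) and s2='gac' (len 3):
       g  a  c
    0  1  2  3
  c 1  1  2  2
  g 2  1  2  3
  e 3  2  2  3
  e 4  3  3  3
  b 5  4  4  4
  b 6  5  5  5
Edit distance = dp[6][3] = 5

5


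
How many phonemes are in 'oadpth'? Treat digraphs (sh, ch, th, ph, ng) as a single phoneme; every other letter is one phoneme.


Parsing 'oadpth' greedily, digraphs first:
  'o' -> vowel phoneme (phonemes so far: 1)
  'a' -> vowel phoneme (phonemes so far: 2)
  'd' -> consonant phoneme (phonemes so far: 3)
  'p' -> consonant phoneme (phonemes so far: 4)
  'th' -> digraph (1 consonant phoneme) (phonemes so far: 5)
Total phonemes: 5

5


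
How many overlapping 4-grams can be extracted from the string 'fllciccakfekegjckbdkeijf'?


String 'fllciccakfekegjckbdkeijf' has length L = 24.
Number of overlapping n-grams = L - n + 1
Substituting: 24 - 4 + 1 = 21

21


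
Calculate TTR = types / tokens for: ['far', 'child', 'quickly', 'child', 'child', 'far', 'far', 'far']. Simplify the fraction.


Tokens: 8
Unique types: ('child', 'far', 'quickly') = 3
TTR = 3/8
Already in lowest terms.

3/8


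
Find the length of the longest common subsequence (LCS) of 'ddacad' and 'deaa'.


DP table for LCS of 'ddacad' and 'deaa':
       d  e  a  a
    0  0  0  0  0
  d 0  1  1  1  1
  d 0  1  1  1  1
  a 0  1  1  2  2
  c 0  1  1  2  2
  a 0  1  1  2  3
  d 0  1  1  2  3
LCS: 'daa'
LCS length = 3

3


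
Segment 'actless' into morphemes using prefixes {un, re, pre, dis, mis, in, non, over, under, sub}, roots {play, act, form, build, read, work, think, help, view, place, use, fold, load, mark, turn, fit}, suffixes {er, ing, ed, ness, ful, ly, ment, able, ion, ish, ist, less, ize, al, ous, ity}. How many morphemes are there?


Segmenting 'actless' against the inventory:
  'act' -> root (morpheme 1)
  'less' -> suffix (morpheme 2)
Total morphemes: 2

2


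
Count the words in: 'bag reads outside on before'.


Counting words by splitting on spaces:
  Word 1: 'bag'
  Word 2: 'reads'
  Word 3: 'outside'
  Word 4: 'on'
  Word 5: 'before'
Total words: 5

5


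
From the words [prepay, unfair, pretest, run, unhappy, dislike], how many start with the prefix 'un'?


Checking each word for prefix 'un':
  'prepay' -> no (count: 0)
  'unfair' -> YES, starts with 'un' (count: 1)
  'pretest' -> no (count: 1)
  'run' -> no (count: 1)
  'unhappy' -> YES, starts with 'un' (count: 2)
  'dislike' -> no (count: 2)
Total with prefix 'un': 2

2


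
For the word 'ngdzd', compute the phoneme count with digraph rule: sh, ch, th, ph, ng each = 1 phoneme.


Parsing 'ngdzd' greedily, digraphs first:
  'ng' -> digraph (1 consonant phoneme) (phonemes so far: 1)
  'd' -> consonant phoneme (phonemes so far: 2)
  'z' -> consonant phoneme (phonemes so far: 3)
  'd' -> consonant phoneme (phonemes so far: 4)
Total phonemes: 4

4


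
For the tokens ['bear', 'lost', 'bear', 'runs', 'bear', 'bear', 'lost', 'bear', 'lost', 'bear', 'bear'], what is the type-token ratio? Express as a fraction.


Tokens: 11
Unique types: ('bear', 'lost', 'runs') = 3
TTR = 3/11
Already in lowest terms.

3/11


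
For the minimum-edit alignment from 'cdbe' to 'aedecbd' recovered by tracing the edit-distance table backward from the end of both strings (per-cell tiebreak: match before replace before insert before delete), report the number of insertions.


Edit distance = 5. Backtracking from cell (4, 7) with preference match > replace > insert > delete,
then listing the resulting alignment 'cdbe' -> 'aedecbd' left to right:
  Step 1: insert 'a' [insertion #1]
  Step 2: replace c->e
  Step 3: keep 'd'
  Step 4: insert 'e' [insertion #2]
  Step 5: insert 'c' [insertion #3]
  Step 6: keep 'b'
  Step 7: replace e->d
Total insertions: 3

3
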